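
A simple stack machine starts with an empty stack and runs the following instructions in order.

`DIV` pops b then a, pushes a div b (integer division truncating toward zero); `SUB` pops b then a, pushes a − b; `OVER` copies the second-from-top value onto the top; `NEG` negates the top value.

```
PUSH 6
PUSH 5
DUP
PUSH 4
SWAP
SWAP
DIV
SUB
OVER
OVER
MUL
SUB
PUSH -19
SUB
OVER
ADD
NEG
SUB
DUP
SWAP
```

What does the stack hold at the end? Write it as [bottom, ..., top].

PUSH 6    6
PUSH 5    6 5
DUP       6 5 5
PUSH 4    6 5 5 4
SWAP      6 5 4 5
SWAP      6 5 5 4
DIV       6 5 1
SUB       6 4
OVER      6 4 6
OVER      6 4 6 4
MUL       6 4 24
SUB       6 -20
PUSH -19  6 -20 -19
SUB       6 -1
OVER      6 -1 6
ADD       6 5
NEG       6 -5
SUB       11
DUP       11 11
SWAP      11 11

[11, 11]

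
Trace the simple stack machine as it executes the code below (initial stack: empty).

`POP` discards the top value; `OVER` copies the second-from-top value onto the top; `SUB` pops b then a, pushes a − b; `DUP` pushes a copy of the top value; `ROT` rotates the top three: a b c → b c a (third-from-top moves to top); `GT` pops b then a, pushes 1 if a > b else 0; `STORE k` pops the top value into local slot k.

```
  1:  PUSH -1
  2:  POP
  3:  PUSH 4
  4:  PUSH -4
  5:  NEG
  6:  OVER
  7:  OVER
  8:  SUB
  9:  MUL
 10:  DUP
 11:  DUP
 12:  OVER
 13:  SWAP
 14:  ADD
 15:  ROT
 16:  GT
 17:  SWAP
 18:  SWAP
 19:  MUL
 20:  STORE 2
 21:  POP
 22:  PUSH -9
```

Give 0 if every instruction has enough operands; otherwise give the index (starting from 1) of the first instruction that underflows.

0

PUSH -1  [-1]
POP      []
PUSH 4   [4]
PUSH -4  [4, -4]
NEG      [4, 4]
OVER     [4, 4, 4]
OVER     [4, 4, 4, 4]
SUB      [4, 4, 0]
MUL      [4, 0]
DUP      [4, 0, 0]
DUP      [4, 0, 0, 0]
OVER     [4, 0, 0, 0, 0]
SWAP     [4, 0, 0, 0, 0]
ADD      [4, 0, 0, 0]
ROT      [4, 0, 0, 0]
GT       [4, 0, 0]
SWAP     [4, 0, 0]
SWAP     [4, 0, 0]
MUL      [4, 0]
STORE 2  [4]
POP      []
PUSH -9  [-9]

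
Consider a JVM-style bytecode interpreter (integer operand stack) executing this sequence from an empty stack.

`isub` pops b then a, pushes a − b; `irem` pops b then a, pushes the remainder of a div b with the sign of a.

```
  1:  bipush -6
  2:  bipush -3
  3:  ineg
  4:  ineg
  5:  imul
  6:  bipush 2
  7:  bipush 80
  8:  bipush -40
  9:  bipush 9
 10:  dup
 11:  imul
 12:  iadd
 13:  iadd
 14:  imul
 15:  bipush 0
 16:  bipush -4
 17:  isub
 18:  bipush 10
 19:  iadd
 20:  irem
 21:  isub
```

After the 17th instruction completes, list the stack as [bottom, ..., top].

[18, 242, 4]

bipush -6  → -6
bipush -3  → -6 -3
ineg       → -6 3
ineg       → -6 -3
imul       → 18
bipush 2   → 18 2
bipush 80  → 18 2 80
bipush -40 → 18 2 80 -40
bipush 9   → 18 2 80 -40 9
dup        → 18 2 80 -40 9 9
imul       → 18 2 80 -40 81
iadd       → 18 2 80 41
iadd       → 18 2 121
imul       → 18 242
bipush 0   → 18 242 0
bipush -4  → 18 242 0 -4
isub       → 18 242 4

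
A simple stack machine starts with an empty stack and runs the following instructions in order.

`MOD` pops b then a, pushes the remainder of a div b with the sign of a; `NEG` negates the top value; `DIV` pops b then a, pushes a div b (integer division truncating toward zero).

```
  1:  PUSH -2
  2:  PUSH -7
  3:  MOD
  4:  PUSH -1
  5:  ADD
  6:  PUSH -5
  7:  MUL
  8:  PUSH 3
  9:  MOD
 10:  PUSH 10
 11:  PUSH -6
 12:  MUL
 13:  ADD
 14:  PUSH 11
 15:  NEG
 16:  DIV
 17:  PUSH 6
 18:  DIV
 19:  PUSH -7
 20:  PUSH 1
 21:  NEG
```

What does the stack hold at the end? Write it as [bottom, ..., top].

PUSH -2 → [-2]
PUSH -7 → [-2, -7]
MOD     → [-2]
PUSH -1 → [-2, -1]
ADD     → [-3]
PUSH -5 → [-3, -5]
MUL     → [15]
PUSH 3  → [15, 3]
MOD     → [0]
PUSH 10 → [0, 10]
PUSH -6 → [0, 10, -6]
MUL     → [0, -60]
ADD     → [-60]
PUSH 11 → [-60, 11]
NEG     → [-60, -11]
DIV     → [5]
PUSH 6  → [5, 6]
DIV     → [0]
PUSH -7 → [0, -7]
PUSH 1  → [0, -7, 1]
NEG     → [0, -7, -1]

[0, -7, -1]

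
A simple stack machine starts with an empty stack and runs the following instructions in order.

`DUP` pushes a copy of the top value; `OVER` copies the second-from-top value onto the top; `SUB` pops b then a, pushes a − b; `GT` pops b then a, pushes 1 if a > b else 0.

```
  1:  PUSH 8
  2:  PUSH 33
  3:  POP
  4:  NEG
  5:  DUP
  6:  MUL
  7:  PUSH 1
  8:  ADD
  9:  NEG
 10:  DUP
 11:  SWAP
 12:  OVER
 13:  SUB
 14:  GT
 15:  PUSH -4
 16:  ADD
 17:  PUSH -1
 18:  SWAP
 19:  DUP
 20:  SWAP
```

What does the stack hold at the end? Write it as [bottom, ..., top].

[-1, -4, -4]

PUSH 8  : 8
PUSH 33 : 8 33
POP     : 8
NEG     : -8
DUP     : -8 -8
MUL     : 64
PUSH 1  : 64 1
ADD     : 65
NEG     : -65
DUP     : -65 -65
SWAP    : -65 -65
OVER    : -65 -65 -65
SUB     : -65 0
GT      : 0
PUSH -4 : 0 -4
ADD     : -4
PUSH -1 : -4 -1
SWAP    : -1 -4
DUP     : -1 -4 -4
SWAP    : -1 -4 -4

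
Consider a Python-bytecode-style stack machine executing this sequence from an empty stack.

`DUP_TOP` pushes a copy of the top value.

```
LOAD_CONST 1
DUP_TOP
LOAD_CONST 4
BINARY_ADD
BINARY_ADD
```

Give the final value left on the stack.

LOAD_CONST 1 → [1]
DUP_TOP      → [1, 1]
LOAD_CONST 4 → [1, 1, 4]
BINARY_ADD   → [1, 5]
BINARY_ADD   → [6]

6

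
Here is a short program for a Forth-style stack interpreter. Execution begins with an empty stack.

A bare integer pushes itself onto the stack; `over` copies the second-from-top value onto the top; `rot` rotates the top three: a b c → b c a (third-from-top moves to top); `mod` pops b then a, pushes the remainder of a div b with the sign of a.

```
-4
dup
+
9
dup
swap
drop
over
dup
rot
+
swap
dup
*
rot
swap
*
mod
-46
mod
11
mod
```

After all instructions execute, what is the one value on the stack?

1

-4    [-4]
dup   [-4, -4]
+     [-8]
9     [-8, 9]
dup   [-8, 9, 9]
swap  [-8, 9, 9]
drop  [-8, 9]
over  [-8, 9, -8]
dup   [-8, 9, -8, -8]
rot   [-8, -8, -8, 9]
+     [-8, -8, 1]
swap  [-8, 1, -8]
dup   [-8, 1, -8, -8]
*     [-8, 1, 64]
rot   [1, 64, -8]
swap  [1, -8, 64]
*     [1, -512]
mod   [1]
-46   [1, -46]
mod   [1]
11    [1, 11]
mod   [1]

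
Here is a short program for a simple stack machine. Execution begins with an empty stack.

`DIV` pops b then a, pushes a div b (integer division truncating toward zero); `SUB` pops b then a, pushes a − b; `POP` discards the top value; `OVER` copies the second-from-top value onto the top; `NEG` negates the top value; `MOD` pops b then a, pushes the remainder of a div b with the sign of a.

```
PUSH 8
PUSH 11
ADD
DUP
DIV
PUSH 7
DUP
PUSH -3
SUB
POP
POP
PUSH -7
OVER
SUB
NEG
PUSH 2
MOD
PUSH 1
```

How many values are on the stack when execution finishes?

PUSH 8  -> [8]
PUSH 11 -> [8, 11]
ADD     -> [19]
DUP     -> [19, 19]
DIV     -> [1]
PUSH 7  -> [1, 7]
DUP     -> [1, 7, 7]
PUSH -3 -> [1, 7, 7, -3]
SUB     -> [1, 7, 10]
POP     -> [1, 7]
POP     -> [1]
PUSH -7 -> [1, -7]
OVER    -> [1, -7, 1]
SUB     -> [1, -8]
NEG     -> [1, 8]
PUSH 2  -> [1, 8, 2]
MOD     -> [1, 0]
PUSH 1  -> [1, 0, 1]

3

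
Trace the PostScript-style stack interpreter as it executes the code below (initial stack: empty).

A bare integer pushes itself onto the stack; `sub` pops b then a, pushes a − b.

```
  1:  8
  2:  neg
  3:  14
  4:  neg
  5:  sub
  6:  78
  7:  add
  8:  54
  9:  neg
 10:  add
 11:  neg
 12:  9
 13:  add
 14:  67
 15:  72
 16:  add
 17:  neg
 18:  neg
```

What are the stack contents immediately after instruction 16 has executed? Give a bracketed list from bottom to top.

[-21, 139]

8    [8]
neg  [-8]
14   [-8, 14]
neg  [-8, -14]
sub  [6]
78   [6, 78]
add  [84]
54   [84, 54]
neg  [84, -54]
add  [30]
neg  [-30]
9    [-30, 9]
add  [-21]
67   [-21, 67]
72   [-21, 67, 72]
add  [-21, 139]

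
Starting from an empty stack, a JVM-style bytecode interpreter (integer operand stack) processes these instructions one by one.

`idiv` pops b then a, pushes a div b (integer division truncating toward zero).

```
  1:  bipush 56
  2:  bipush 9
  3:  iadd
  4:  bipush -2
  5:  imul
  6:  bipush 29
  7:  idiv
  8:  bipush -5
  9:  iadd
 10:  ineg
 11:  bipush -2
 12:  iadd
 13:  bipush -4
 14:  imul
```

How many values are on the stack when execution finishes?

bipush 56 → 56
bipush 9  → 56 9
iadd      → 65
bipush -2 → 65 -2
imul      → -130
bipush 29 → -130 29
idiv      → -4
bipush -5 → -4 -5
iadd      → -9
ineg      → 9
bipush -2 → 9 -2
iadd      → 7
bipush -4 → 7 -4
imul      → -28

1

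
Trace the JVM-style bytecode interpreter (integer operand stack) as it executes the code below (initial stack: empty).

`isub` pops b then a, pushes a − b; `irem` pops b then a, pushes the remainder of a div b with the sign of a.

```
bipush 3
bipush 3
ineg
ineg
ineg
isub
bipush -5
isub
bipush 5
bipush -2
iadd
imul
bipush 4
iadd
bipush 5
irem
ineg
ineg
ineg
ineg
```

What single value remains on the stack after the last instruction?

2

bipush 3   [3]
bipush 3   [3, 3]
ineg       [3, -3]
ineg       [3, 3]
ineg       [3, -3]
isub       [6]
bipush -5  [6, -5]
isub       [11]
bipush 5   [11, 5]
bipush -2  [11, 5, -2]
iadd       [11, 3]
imul       [33]
bipush 4   [33, 4]
iadd       [37]
bipush 5   [37, 5]
irem       [2]
ineg       [-2]
ineg       [2]
ineg       [-2]
ineg       [2]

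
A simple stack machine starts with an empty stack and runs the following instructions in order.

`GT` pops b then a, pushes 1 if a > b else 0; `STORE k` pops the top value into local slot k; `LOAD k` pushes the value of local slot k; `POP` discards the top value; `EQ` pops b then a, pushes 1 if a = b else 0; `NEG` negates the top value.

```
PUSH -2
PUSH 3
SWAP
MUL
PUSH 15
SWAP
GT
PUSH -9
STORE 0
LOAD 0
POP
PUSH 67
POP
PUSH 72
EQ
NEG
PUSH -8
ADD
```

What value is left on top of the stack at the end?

PUSH -2 → [-2]
PUSH 3  → [-2, 3]
SWAP    → [3, -2]
MUL     → [-6]
PUSH 15 → [-6, 15]
SWAP    → [15, -6]
GT      → [1]
PUSH -9 → [1, -9]
STORE 0 → [1]
LOAD 0  → [1, -9]
POP     → [1]
PUSH 67 → [1, 67]
POP     → [1]
PUSH 72 → [1, 72]
EQ      → [0]
NEG     → [0]
PUSH -8 → [0, -8]
ADD     → [-8]

-8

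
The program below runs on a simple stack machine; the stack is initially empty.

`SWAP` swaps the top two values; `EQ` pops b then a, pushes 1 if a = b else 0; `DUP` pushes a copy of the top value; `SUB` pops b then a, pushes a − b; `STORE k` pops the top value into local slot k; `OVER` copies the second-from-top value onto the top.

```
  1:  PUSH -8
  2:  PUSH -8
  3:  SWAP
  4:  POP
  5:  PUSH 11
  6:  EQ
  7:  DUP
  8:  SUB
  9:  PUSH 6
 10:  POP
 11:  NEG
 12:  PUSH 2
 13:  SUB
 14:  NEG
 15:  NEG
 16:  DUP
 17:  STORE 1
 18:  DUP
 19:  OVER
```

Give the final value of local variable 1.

PUSH -8 -> -8
PUSH -8 -> -8 -8
SWAP    -> -8 -8
POP     -> -8
PUSH 11 -> -8 11
EQ      -> 0
DUP     -> 0 0
SUB     -> 0
PUSH 6  -> 0 6
POP     -> 0
NEG     -> 0
PUSH 2  -> 0 2
SUB     -> -2
NEG     -> 2
NEG     -> -2
DUP     -> -2 -2
STORE 1 -> -2
DUP     -> -2 -2
OVER    -> -2 -2 -2

-2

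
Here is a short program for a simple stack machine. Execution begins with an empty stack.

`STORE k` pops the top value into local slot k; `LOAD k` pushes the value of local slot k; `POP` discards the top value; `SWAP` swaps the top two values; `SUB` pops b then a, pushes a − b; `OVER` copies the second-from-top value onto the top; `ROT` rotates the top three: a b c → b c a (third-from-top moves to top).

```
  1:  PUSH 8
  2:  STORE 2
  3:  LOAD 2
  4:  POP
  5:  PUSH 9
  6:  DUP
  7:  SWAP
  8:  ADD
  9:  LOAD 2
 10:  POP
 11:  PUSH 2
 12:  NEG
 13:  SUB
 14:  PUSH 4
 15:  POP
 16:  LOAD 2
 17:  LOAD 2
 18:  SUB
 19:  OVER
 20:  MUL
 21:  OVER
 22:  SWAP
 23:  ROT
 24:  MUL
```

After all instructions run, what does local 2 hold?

PUSH 8  -> 8
STORE 2 -> (empty)
LOAD 2  -> 8
POP     -> (empty)
PUSH 9  -> 9
DUP     -> 9 9
SWAP    -> 9 9
ADD     -> 18
LOAD 2  -> 18 8
POP     -> 18
PUSH 2  -> 18 2
NEG     -> 18 -2
SUB     -> 20
PUSH 4  -> 20 4
POP     -> 20
LOAD 2  -> 20 8
LOAD 2  -> 20 8 8
SUB     -> 20 0
OVER    -> 20 0 20
MUL     -> 20 0
OVER    -> 20 0 20
SWAP    -> 20 20 0
ROT     -> 20 0 20
MUL     -> 20 0

8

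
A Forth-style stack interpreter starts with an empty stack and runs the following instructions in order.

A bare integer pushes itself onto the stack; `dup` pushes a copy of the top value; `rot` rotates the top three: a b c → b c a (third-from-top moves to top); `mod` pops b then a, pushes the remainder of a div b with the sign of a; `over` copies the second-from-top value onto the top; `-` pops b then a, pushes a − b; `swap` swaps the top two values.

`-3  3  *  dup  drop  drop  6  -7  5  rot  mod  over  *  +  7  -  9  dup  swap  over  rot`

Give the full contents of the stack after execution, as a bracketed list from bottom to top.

[-49, 9, 9, 9]

-3   : -3
3    : -3 3
*    : -9
dup  : -9 -9
drop : -9
drop : (empty)
6    : 6
-7   : 6 -7
5    : 6 -7 5
rot  : -7 5 6
mod  : -7 5
over : -7 5 -7
*    : -7 -35
+    : -42
7    : -42 7
-    : -49
9    : -49 9
dup  : -49 9 9
swap : -49 9 9
over : -49 9 9 9
rot  : -49 9 9 9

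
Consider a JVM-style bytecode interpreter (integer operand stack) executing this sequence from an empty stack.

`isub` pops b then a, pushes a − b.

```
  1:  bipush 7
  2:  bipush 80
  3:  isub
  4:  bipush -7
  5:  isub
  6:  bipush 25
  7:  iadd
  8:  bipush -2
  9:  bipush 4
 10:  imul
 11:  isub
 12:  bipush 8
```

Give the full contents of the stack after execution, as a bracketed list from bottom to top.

bipush 7  -> 7
bipush 80 -> 7 80
isub      -> -73
bipush -7 -> -73 -7
isub      -> -66
bipush 25 -> -66 25
iadd      -> -41
bipush -2 -> -41 -2
bipush 4  -> -41 -2 4
imul      -> -41 -8
isub      -> -33
bipush 8  -> -33 8

[-33, 8]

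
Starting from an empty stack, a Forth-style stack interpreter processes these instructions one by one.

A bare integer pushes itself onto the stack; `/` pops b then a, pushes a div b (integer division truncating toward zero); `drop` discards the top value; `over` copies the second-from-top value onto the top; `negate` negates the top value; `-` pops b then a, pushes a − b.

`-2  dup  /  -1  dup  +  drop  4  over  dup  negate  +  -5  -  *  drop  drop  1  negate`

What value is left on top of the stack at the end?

-1

-2     : -2
dup    : -2 -2
/      : 1
-1     : 1 -1
dup    : 1 -1 -1
+      : 1 -2
drop   : 1
4      : 1 4
over   : 1 4 1
dup    : 1 4 1 1
negate : 1 4 1 -1
+      : 1 4 0
-5     : 1 4 0 -5
-      : 1 4 5
*      : 1 20
drop   : 1
drop   : (empty)
1      : 1
negate : -1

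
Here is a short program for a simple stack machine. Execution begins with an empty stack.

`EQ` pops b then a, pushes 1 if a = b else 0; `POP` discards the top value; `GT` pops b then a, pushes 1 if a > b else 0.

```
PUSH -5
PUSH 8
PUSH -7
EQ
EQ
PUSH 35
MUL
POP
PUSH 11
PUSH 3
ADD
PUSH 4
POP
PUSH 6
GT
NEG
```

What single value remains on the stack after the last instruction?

-1

PUSH -5 -> -5
PUSH 8  -> -5 8
PUSH -7 -> -5 8 -7
EQ      -> -5 0
EQ      -> 0
PUSH 35 -> 0 35
MUL     -> 0
POP     -> (empty)
PUSH 11 -> 11
PUSH 3  -> 11 3
ADD     -> 14
PUSH 4  -> 14 4
POP     -> 14
PUSH 6  -> 14 6
GT      -> 1
NEG     -> -1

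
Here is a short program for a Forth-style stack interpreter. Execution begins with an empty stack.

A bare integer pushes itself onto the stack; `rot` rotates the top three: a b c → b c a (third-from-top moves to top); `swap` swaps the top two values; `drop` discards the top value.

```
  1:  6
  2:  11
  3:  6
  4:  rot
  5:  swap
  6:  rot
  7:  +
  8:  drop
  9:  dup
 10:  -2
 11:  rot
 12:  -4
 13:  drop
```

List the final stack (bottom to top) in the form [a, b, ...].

[6, -2, 6]

6    : 6
11   : 6 11
6    : 6 11 6
rot  : 11 6 6
swap : 11 6 6
rot  : 6 6 11
+    : 6 17
drop : 6
dup  : 6 6
-2   : 6 6 -2
rot  : 6 -2 6
-4   : 6 -2 6 -4
drop : 6 -2 6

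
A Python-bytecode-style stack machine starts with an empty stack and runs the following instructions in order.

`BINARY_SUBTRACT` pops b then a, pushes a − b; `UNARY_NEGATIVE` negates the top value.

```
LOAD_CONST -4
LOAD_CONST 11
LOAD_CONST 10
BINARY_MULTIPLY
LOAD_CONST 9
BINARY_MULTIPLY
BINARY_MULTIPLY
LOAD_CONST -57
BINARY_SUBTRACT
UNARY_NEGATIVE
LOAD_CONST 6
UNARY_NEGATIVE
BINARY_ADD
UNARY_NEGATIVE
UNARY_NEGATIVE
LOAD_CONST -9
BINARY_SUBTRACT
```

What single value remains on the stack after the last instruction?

3906

LOAD_CONST -4   -> [-4]
LOAD_CONST 11   -> [-4, 11]
LOAD_CONST 10   -> [-4, 11, 10]
BINARY_MULTIPLY -> [-4, 110]
LOAD_CONST 9    -> [-4, 110, 9]
BINARY_MULTIPLY -> [-4, 990]
BINARY_MULTIPLY -> [-3960]
LOAD_CONST -57  -> [-3960, -57]
BINARY_SUBTRACT -> [-3903]
UNARY_NEGATIVE  -> [3903]
LOAD_CONST 6    -> [3903, 6]
UNARY_NEGATIVE  -> [3903, -6]
BINARY_ADD      -> [3897]
UNARY_NEGATIVE  -> [-3897]
UNARY_NEGATIVE  -> [3897]
LOAD_CONST -9   -> [3897, -9]
BINARY_SUBTRACT -> [3906]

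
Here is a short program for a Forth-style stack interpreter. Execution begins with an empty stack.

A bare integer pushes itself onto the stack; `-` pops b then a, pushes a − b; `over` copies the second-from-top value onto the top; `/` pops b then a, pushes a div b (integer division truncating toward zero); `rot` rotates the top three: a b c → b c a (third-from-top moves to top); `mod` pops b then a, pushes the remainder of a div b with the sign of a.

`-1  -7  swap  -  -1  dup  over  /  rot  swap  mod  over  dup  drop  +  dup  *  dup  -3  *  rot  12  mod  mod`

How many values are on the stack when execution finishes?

2

-1   : [-1]
-7   : [-1, -7]
swap : [-7, -1]
-    : [-6]
-1   : [-6, -1]
dup  : [-6, -1, -1]
over : [-6, -1, -1, -1]
/    : [-6, -1, 1]
rot  : [-1, 1, -6]
swap : [-1, -6, 1]
mod  : [-1, 0]
over : [-1, 0, -1]
dup  : [-1, 0, -1, -1]
drop : [-1, 0, -1]
+    : [-1, -1]
dup  : [-1, -1, -1]
*    : [-1, 1]
dup  : [-1, 1, 1]
-3   : [-1, 1, 1, -3]
*    : [-1, 1, -3]
rot  : [1, -3, -1]
12   : [1, -3, -1, 12]
mod  : [1, -3, -1]
mod  : [1, 0]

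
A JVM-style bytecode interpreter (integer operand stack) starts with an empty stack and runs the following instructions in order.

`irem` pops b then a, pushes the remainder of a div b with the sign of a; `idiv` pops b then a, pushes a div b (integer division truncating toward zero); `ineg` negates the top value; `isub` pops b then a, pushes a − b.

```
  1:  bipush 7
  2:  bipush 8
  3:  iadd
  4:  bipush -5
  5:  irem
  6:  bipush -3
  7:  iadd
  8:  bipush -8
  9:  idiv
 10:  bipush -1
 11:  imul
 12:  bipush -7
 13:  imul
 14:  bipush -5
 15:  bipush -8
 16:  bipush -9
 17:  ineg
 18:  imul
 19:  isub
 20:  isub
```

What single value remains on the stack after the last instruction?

bipush 7  → 7
bipush 8  → 7 8
iadd      → 15
bipush -5 → 15 -5
irem      → 0
bipush -3 → 0 -3
iadd      → -3
bipush -8 → -3 -8
idiv      → 0
bipush -1 → 0 -1
imul      → 0
bipush -7 → 0 -7
imul      → 0
bipush -5 → 0 -5
bipush -8 → 0 -5 -8
bipush -9 → 0 -5 -8 -9
ineg      → 0 -5 -8 9
imul      → 0 -5 -72
isub      → 0 67
isub      → -67

-67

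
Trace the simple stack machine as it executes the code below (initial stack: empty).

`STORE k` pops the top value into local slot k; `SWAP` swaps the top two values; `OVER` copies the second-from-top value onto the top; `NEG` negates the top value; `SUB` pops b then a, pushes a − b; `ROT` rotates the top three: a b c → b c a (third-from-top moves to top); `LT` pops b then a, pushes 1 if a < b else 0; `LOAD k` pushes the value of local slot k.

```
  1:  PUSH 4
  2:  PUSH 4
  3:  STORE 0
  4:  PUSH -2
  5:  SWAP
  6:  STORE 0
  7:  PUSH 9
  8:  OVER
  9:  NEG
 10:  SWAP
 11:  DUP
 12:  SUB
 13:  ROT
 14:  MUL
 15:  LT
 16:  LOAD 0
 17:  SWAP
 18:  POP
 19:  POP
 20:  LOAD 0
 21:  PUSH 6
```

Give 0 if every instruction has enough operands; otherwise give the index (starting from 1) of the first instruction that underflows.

0

PUSH 4  : [4]
PUSH 4  : [4, 4]
STORE 0 : [4]
PUSH -2 : [4, -2]
SWAP    : [-2, 4]
STORE 0 : [-2]
PUSH 9  : [-2, 9]
OVER    : [-2, 9, -2]
NEG     : [-2, 9, 2]
SWAP    : [-2, 2, 9]
DUP     : [-2, 2, 9, 9]
SUB     : [-2, 2, 0]
ROT     : [2, 0, -2]
MUL     : [2, 0]
LT      : [0]
LOAD 0  : [0, 4]
SWAP    : [4, 0]
POP     : [4]
POP     : []
LOAD 0  : [4]
PUSH 6  : [4, 6]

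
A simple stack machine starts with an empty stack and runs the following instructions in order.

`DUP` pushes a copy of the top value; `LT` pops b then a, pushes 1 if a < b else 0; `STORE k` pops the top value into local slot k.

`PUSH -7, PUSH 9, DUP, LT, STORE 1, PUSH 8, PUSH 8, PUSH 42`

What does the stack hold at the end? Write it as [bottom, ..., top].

PUSH -7 -> -7
PUSH 9  -> -7 9
DUP     -> -7 9 9
LT      -> -7 0
STORE 1 -> -7
PUSH 8  -> -7 8
PUSH 8  -> -7 8 8
PUSH 42 -> -7 8 8 42

[-7, 8, 8, 42]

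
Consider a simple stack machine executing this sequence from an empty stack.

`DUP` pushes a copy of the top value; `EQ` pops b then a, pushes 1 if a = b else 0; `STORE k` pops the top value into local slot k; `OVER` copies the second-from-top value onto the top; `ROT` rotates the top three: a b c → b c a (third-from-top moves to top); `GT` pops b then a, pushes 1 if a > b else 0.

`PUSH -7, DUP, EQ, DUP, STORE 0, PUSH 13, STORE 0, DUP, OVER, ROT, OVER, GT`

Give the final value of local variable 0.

PUSH -7 -> [-7]
DUP     -> [-7, -7]
EQ      -> [1]
DUP     -> [1, 1]
STORE 0 -> [1]
PUSH 13 -> [1, 13]
STORE 0 -> [1]
DUP     -> [1, 1]
OVER    -> [1, 1, 1]
ROT     -> [1, 1, 1]
OVER    -> [1, 1, 1, 1]
GT      -> [1, 1, 0]

13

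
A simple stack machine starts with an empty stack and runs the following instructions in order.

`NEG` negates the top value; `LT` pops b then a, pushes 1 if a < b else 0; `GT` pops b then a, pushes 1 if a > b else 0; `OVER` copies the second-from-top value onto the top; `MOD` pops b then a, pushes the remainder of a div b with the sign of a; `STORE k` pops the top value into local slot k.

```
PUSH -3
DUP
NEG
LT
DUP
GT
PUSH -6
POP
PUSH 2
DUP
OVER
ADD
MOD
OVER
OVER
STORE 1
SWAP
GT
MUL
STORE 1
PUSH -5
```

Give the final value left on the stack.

-5

PUSH -3 → [-3]
DUP     → [-3, -3]
NEG     → [-3, 3]
LT      → [1]
DUP     → [1, 1]
GT      → [0]
PUSH -6 → [0, -6]
POP     → [0]
PUSH 2  → [0, 2]
DUP     → [0, 2, 2]
OVER    → [0, 2, 2, 2]
ADD     → [0, 2, 4]
MOD     → [0, 2]
OVER    → [0, 2, 0]
OVER    → [0, 2, 0, 2]
STORE 1 → [0, 2, 0]
SWAP    → [0, 0, 2]
GT      → [0, 0]
MUL     → [0]
STORE 1 → []
PUSH -5 → [-5]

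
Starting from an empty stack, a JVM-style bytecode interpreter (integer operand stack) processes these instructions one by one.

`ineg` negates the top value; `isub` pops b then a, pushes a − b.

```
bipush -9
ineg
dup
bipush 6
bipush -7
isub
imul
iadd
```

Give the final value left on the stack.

126

bipush -9 → [-9]
ineg      → [9]
dup       → [9, 9]
bipush 6  → [9, 9, 6]
bipush -7 → [9, 9, 6, -7]
isub      → [9, 9, 13]
imul      → [9, 117]
iadd      → [126]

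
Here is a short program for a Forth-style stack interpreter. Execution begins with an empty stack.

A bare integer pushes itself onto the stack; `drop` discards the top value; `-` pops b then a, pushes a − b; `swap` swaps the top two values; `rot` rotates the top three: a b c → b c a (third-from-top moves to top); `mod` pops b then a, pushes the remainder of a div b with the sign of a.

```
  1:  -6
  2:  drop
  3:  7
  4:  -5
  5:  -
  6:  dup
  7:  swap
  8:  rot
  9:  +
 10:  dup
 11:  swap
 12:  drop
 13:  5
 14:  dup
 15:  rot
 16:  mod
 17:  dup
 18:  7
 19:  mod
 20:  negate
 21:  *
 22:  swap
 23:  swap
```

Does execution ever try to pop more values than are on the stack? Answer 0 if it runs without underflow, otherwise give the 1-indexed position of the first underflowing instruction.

8

-6   → -6
drop → (empty)
7    → 7
-5   → 7 -5
-    → 12
dup  → 12 12
swap → 12 12
rot  — needs 3 operands, stack has 2 → underflow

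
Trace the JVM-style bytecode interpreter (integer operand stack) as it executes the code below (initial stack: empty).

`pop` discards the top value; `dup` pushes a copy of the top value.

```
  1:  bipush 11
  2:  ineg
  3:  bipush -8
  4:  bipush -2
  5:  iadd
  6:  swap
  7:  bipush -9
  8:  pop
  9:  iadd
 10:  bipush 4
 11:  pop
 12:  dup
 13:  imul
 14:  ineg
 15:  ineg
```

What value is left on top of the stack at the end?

bipush 11 → [11]
ineg      → [-11]
bipush -8 → [-11, -8]
bipush -2 → [-11, -8, -2]
iadd      → [-11, -10]
swap      → [-10, -11]
bipush -9 → [-10, -11, -9]
pop       → [-10, -11]
iadd      → [-21]
bipush 4  → [-21, 4]
pop       → [-21]
dup       → [-21, -21]
imul      → [441]
ineg      → [-441]
ineg      → [441]

441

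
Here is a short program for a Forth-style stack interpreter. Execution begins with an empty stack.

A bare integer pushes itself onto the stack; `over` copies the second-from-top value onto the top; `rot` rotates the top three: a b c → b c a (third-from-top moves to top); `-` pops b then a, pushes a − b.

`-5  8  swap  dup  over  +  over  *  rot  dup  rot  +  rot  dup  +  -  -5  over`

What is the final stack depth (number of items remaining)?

4

-5   → -5
8    → -5 8
swap → 8 -5
dup  → 8 -5 -5
over → 8 -5 -5 -5
+    → 8 -5 -10
over → 8 -5 -10 -5
*    → 8 -5 50
rot  → -5 50 8
dup  → -5 50 8 8
rot  → -5 8 8 50
+    → -5 8 58
rot  → 8 58 -5
dup  → 8 58 -5 -5
+    → 8 58 -10
-    → 8 68
-5   → 8 68 -5
over → 8 68 -5 68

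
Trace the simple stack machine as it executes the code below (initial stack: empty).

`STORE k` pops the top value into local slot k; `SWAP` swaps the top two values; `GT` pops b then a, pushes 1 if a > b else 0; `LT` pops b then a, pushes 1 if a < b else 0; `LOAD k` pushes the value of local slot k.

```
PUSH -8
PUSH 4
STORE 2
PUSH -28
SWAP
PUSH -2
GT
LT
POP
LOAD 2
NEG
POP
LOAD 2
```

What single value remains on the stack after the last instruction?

PUSH -8   [-8]
PUSH 4    [-8, 4]
STORE 2   [-8]
PUSH -28  [-8, -28]
SWAP      [-28, -8]
PUSH -2   [-28, -8, -2]
GT        [-28, 0]
LT        [1]
POP       []
LOAD 2    [4]
NEG       [-4]
POP       []
LOAD 2    [4]

4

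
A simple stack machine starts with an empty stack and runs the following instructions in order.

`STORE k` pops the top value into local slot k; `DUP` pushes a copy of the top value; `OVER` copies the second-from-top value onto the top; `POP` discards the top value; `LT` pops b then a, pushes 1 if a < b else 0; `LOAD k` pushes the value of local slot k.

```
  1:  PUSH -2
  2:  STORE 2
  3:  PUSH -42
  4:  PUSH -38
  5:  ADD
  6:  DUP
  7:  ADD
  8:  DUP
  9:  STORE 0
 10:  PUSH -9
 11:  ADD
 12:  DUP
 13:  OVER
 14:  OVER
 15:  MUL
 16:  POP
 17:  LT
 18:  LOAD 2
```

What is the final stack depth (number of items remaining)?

2

PUSH -2  → [-2]
STORE 2  → []
PUSH -42 → [-42]
PUSH -38 → [-42, -38]
ADD      → [-80]
DUP      → [-80, -80]
ADD      → [-160]
DUP      → [-160, -160]
STORE 0  → [-160]
PUSH -9  → [-160, -9]
ADD      → [-169]
DUP      → [-169, -169]
OVER     → [-169, -169, -169]
OVER     → [-169, -169, -169, -169]
MUL      → [-169, -169, 28561]
POP      → [-169, -169]
LT       → [0]
LOAD 2   → [0, -2]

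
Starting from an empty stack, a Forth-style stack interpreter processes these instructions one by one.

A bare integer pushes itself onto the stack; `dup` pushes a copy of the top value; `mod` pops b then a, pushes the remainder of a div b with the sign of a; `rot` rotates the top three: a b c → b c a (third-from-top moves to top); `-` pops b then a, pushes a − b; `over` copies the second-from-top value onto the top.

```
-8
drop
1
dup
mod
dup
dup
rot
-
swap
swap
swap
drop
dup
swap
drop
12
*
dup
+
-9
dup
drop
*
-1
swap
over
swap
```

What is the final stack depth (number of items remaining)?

-8   -> -8
drop -> (empty)
1    -> 1
dup  -> 1 1
mod  -> 0
dup  -> 0 0
dup  -> 0 0 0
rot  -> 0 0 0
-    -> 0 0
swap -> 0 0
swap -> 0 0
swap -> 0 0
drop -> 0
dup  -> 0 0
swap -> 0 0
drop -> 0
12   -> 0 12
*    -> 0
dup  -> 0 0
+    -> 0
-9   -> 0 -9
dup  -> 0 -9 -9
drop -> 0 -9
*    -> 0
-1   -> 0 -1
swap -> -1 0
over -> -1 0 -1
swap -> -1 -1 0

3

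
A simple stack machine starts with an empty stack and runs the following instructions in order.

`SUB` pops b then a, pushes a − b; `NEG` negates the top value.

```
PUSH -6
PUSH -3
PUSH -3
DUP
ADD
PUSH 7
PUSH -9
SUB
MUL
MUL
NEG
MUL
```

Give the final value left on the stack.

PUSH -6 → -6
PUSH -3 → -6 -3
PUSH -3 → -6 -3 -3
DUP     → -6 -3 -3 -3
ADD     → -6 -3 -6
PUSH 7  → -6 -3 -6 7
PUSH -9 → -6 -3 -6 7 -9
SUB     → -6 -3 -6 16
MUL     → -6 -3 -96
MUL     → -6 288
NEG     → -6 -288
MUL     → 1728

1728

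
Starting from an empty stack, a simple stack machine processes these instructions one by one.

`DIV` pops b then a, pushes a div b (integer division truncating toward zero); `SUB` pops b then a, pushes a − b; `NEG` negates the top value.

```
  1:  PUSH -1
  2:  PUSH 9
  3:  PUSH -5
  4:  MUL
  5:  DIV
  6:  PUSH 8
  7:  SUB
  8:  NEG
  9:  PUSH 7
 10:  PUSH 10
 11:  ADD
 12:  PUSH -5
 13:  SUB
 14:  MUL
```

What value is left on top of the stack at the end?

PUSH -1 : [-1]
PUSH 9  : [-1, 9]
PUSH -5 : [-1, 9, -5]
MUL     : [-1, -45]
DIV     : [0]
PUSH 8  : [0, 8]
SUB     : [-8]
NEG     : [8]
PUSH 7  : [8, 7]
PUSH 10 : [8, 7, 10]
ADD     : [8, 17]
PUSH -5 : [8, 17, -5]
SUB     : [8, 22]
MUL     : [176]

176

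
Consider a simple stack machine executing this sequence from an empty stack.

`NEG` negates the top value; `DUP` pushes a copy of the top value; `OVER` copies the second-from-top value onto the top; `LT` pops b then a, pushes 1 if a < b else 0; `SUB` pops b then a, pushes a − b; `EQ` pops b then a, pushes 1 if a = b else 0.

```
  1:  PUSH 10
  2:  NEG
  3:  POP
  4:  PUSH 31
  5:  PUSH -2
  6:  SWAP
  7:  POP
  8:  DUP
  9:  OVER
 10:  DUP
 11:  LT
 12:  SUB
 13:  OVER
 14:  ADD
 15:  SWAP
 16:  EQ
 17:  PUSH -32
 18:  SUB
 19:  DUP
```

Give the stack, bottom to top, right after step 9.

[-2, -2, -2]

PUSH 10 : 10
NEG     : -10
POP     : (empty)
PUSH 31 : 31
PUSH -2 : 31 -2
SWAP    : -2 31
POP     : -2
DUP     : -2 -2
OVER    : -2 -2 -2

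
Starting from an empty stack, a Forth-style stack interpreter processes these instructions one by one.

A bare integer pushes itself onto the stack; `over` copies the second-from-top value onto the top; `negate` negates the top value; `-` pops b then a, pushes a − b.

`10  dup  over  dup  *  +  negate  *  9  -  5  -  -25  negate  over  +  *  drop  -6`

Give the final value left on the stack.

10     : 10
dup    : 10 10
over   : 10 10 10
dup    : 10 10 10 10
*      : 10 10 100
+      : 10 110
negate : 10 -110
*      : -1100
9      : -1100 9
-      : -1109
5      : -1109 5
-      : -1114
-25    : -1114 -25
negate : -1114 25
over   : -1114 25 -1114
+      : -1114 -1089
*      : 1213146
drop   : (empty)
-6     : -6

-6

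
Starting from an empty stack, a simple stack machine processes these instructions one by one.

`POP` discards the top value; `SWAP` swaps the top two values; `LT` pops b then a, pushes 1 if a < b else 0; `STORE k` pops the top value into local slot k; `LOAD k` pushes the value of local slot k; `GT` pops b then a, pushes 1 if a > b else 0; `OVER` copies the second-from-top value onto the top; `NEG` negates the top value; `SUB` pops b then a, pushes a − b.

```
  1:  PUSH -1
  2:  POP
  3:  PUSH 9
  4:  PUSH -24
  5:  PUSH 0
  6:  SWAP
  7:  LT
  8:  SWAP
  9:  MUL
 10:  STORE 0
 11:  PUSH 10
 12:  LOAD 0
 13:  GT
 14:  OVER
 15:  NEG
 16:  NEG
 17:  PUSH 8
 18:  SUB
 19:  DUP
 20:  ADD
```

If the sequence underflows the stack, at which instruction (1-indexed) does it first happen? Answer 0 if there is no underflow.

14

PUSH -1  → -1
POP      → (empty)
PUSH 9   → 9
PUSH -24 → 9 -24
PUSH 0   → 9 -24 0
SWAP     → 9 0 -24
LT       → 9 0
SWAP     → 0 9
MUL      → 0
STORE 0  → (empty)
PUSH 10  → 10
LOAD 0   → 10 0
GT       → 1
OVER  — needs 2 operands, stack has 1 → underflow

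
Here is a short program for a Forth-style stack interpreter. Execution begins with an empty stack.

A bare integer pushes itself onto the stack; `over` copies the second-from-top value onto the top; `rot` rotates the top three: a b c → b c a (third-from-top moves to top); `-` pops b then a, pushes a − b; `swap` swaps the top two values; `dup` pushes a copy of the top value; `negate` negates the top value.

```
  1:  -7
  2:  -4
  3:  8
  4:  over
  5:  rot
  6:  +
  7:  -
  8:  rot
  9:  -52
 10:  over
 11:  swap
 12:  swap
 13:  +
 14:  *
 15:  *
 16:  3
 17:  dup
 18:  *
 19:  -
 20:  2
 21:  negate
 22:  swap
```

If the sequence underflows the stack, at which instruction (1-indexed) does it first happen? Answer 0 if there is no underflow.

8

-7   : -7
-4   : -7 -4
8    : -7 -4 8
over : -7 -4 8 -4
rot  : -7 8 -4 -4
+    : -7 8 -8
-    : -7 16
rot  — needs 3 operands, stack has 2 → underflow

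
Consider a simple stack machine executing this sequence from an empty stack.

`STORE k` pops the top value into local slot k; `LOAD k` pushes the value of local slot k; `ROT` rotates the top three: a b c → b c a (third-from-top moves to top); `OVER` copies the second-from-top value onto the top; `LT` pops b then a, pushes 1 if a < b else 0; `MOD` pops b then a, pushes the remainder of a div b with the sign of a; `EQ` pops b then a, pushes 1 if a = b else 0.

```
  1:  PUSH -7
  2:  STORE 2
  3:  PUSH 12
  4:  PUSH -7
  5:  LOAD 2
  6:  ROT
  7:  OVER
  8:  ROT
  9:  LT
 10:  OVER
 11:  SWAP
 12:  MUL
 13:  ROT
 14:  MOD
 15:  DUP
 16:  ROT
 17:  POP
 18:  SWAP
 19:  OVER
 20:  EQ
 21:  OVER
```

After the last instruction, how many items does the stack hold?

PUSH -7 -> [-7]
STORE 2 -> []
PUSH 12 -> [12]
PUSH -7 -> [12, -7]
LOAD 2  -> [12, -7, -7]
ROT     -> [-7, -7, 12]
OVER    -> [-7, -7, 12, -7]
ROT     -> [-7, 12, -7, -7]
LT      -> [-7, 12, 0]
OVER    -> [-7, 12, 0, 12]
SWAP    -> [-7, 12, 12, 0]
MUL     -> [-7, 12, 0]
ROT     -> [12, 0, -7]
MOD     -> [12, 0]
DUP     -> [12, 0, 0]
ROT     -> [0, 0, 12]
POP     -> [0, 0]
SWAP    -> [0, 0]
OVER    -> [0, 0, 0]
EQ      -> [0, 1]
OVER    -> [0, 1, 0]

3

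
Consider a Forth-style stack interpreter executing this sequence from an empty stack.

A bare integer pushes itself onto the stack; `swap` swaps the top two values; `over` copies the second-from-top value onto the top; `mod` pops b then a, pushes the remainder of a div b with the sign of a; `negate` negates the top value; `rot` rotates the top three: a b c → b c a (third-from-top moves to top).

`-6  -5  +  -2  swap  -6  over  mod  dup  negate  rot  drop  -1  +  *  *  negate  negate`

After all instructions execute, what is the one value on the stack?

60

-6     -> -6
-5     -> -6 -5
+      -> -11
-2     -> -11 -2
swap   -> -2 -11
-6     -> -2 -11 -6
over   -> -2 -11 -6 -11
mod    -> -2 -11 -6
dup    -> -2 -11 -6 -6
negate -> -2 -11 -6 6
rot    -> -2 -6 6 -11
drop   -> -2 -6 6
-1     -> -2 -6 6 -1
+      -> -2 -6 5
*      -> -2 -30
*      -> 60
negate -> -60
negate -> 60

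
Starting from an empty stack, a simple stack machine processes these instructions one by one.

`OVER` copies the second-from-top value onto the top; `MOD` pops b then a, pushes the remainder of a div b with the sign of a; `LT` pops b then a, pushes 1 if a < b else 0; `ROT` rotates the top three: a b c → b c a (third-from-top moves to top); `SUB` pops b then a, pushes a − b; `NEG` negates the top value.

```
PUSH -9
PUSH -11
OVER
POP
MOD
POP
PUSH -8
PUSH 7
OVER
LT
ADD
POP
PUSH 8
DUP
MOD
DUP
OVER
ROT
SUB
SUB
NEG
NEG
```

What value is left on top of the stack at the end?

0

PUSH -9  -> [-9]
PUSH -11 -> [-9, -11]
OVER     -> [-9, -11, -9]
POP      -> [-9, -11]
MOD      -> [-9]
POP      -> []
PUSH -8  -> [-8]
PUSH 7   -> [-8, 7]
OVER     -> [-8, 7, -8]
LT       -> [-8, 0]
ADD      -> [-8]
POP      -> []
PUSH 8   -> [8]
DUP      -> [8, 8]
MOD      -> [0]
DUP      -> [0, 0]
OVER     -> [0, 0, 0]
ROT      -> [0, 0, 0]
SUB      -> [0, 0]
SUB      -> [0]
NEG      -> [0]
NEG      -> [0]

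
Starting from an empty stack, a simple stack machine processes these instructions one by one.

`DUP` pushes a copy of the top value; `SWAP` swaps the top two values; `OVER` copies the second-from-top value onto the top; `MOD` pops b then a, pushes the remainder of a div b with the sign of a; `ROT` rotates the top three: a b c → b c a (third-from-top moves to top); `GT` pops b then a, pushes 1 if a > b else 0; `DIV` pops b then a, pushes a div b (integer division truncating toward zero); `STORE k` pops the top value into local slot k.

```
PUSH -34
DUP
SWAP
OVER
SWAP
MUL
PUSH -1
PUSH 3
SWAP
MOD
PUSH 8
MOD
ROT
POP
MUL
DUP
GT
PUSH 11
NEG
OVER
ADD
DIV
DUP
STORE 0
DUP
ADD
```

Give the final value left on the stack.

PUSH -34 -> -34
DUP      -> -34 -34
SWAP     -> -34 -34
OVER     -> -34 -34 -34
SWAP     -> -34 -34 -34
MUL      -> -34 1156
PUSH -1  -> -34 1156 -1
PUSH 3   -> -34 1156 -1 3
SWAP     -> -34 1156 3 -1
MOD      -> -34 1156 0
PUSH 8   -> -34 1156 0 8
MOD      -> -34 1156 0
ROT      -> 1156 0 -34
POP      -> 1156 0
MUL      -> 0
DUP      -> 0 0
GT       -> 0
PUSH 11  -> 0 11
NEG      -> 0 -11
OVER     -> 0 -11 0
ADD      -> 0 -11
DIV      -> 0
DUP      -> 0 0
STORE 0  -> 0
DUP      -> 0 0
ADD      -> 0

0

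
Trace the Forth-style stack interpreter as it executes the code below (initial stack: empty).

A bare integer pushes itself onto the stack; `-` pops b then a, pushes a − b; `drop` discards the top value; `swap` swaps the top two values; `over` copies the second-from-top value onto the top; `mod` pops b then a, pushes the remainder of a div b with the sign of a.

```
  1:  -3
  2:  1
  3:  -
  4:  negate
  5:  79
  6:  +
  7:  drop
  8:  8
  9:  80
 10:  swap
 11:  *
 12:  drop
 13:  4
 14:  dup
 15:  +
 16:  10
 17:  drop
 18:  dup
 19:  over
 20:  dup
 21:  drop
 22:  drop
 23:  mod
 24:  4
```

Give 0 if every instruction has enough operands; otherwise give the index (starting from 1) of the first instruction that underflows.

-3     → -3
1      → -3 1
-      → -4
negate → 4
79     → 4 79
+      → 83
drop   → (empty)
8      → 8
80     → 8 80
swap   → 80 8
*      → 640
drop   → (empty)
4      → 4
dup    → 4 4
+      → 8
10     → 8 10
drop   → 8
dup    → 8 8
over   → 8 8 8
dup    → 8 8 8 8
drop   → 8 8 8
drop   → 8 8
mod    → 0
4      → 0 4

0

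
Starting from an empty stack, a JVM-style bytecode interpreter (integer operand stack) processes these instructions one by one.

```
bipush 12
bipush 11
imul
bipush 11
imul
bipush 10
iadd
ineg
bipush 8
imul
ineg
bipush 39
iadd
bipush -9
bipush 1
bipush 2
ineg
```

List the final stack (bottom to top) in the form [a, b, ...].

[11735, -9, 1, -2]

bipush 12 → [12]
bipush 11 → [12, 11]
imul      → [132]
bipush 11 → [132, 11]
imul      → [1452]
bipush 10 → [1452, 10]
iadd      → [1462]
ineg      → [-1462]
bipush 8  → [-1462, 8]
imul      → [-11696]
ineg      → [11696]
bipush 39 → [11696, 39]
iadd      → [11735]
bipush -9 → [11735, -9]
bipush 1  → [11735, -9, 1]
bipush 2  → [11735, -9, 1, 2]
ineg      → [11735, -9, 1, -2]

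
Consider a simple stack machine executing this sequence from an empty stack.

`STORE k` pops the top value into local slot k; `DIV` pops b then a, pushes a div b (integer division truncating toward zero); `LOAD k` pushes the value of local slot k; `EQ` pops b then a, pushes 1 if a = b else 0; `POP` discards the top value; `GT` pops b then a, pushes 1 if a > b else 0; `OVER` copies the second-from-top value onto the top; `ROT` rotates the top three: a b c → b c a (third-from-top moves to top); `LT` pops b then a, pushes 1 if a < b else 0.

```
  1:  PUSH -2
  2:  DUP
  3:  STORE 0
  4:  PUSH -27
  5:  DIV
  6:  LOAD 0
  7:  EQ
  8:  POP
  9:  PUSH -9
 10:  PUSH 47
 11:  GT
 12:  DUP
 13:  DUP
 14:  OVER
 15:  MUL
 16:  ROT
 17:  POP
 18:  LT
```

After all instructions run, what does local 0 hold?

-2

PUSH -2  : [-2]
DUP      : [-2, -2]
STORE 0  : [-2]
PUSH -27 : [-2, -27]
DIV      : [0]
LOAD 0   : [0, -2]
EQ       : [0]
POP      : []
PUSH -9  : [-9]
PUSH 47  : [-9, 47]
GT       : [0]
DUP      : [0, 0]
DUP      : [0, 0, 0]
OVER     : [0, 0, 0, 0]
MUL      : [0, 0, 0]
ROT      : [0, 0, 0]
POP      : [0, 0]
LT       : [0]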